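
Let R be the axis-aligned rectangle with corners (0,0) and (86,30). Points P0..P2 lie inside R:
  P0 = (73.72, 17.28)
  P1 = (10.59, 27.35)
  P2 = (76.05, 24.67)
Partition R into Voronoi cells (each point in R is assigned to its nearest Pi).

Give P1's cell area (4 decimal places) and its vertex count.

1. box [0,86]×[0,30]: [(0, 0) (86, 0) (86, 30) (0, 30)]
2. ⊥bis P1·P0 via (42.155,22.315): [(0, 0) (38.5955, 0) (43.3809, 30) (0, 30)]  |A|=1229.6451
3. ⊥bis P1·P2 via (43.32,26.01): [(0, 0) (38.5955, 0) (43.3809, 30) (0, 30)]  |A|=1229.6451
4. canonical 4-gon: [(0, 0) (38.5955, 0) (43.3809, 30) (0, 30)]
5. shoelace: 1229.6451

Area of P1's cell: 1229.6451 (4 vertices)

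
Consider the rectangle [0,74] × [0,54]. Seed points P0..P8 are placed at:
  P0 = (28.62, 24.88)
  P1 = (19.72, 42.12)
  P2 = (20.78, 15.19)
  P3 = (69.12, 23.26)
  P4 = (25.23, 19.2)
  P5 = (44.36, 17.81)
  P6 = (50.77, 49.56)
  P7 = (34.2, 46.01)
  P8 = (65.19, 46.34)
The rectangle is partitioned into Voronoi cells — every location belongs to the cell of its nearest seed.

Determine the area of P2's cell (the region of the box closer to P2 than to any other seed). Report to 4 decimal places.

1. box [0,74]×[0,54]: [(0, 0) (74, 0) (74, 54) (0, 54)]
2. ⊥bis P2·P0 via (24.7,20.035): [(0, 40.0193) (0, 0) (49.4626, 0)]  |A|=989.7306
3. ⊥bis P2·P1 via (20.25,28.655): [(14.3338, 28.4221) (0, 27.8579) (0, 0) (49.4626, 0)]  |A|=902.5714
4. ⊥bis P2·P3 via (44.95,19.225): [(47.956, 1.219) (14.3338, 28.4221) (0, 27.8579) (0, 0) (48.1595, 0)]  |A|=901.7771
5. ⊥bis P2·P4 via (23.005,17.195): [(12.9375, 28.3672) (0, 27.8579) (0, 0) (38.4998, 0)]  |A|=726.2714
6. ⊥bis P2·P5 via (32.57,16.5): [(33.8272, 5.1853) (12.9375, 28.3672) (0, 27.8579) (0, 0) (34.4033, 0)]  |A|=715.6506
7. ⊥bis P2·P6 via (35.775,32.375): [(33.8272, 5.1853) (12.9375, 28.3672) (0, 27.8579) (0, 0) (34.4033, 0)]  |A|=715.6506
8. ⊥bis P2·P7 via (27.49,30.6): [(33.8272, 5.1853) (12.9375, 28.3672) (0, 27.8579) (0, 0) (34.4033, 0)]  |A|=715.6506
9. ⊥bis P2·P8 via (42.985,30.765): [(33.8272, 5.1853) (12.9375, 28.3672) (0, 27.8579) (0, 0) (34.4033, 0)]  |A|=715.6506
10. canonical 5-gon: [(33.8272, 5.1853) (12.9375, 28.3672) (0, 27.8579) (0, 0) (34.4033, 0)]
11. shoelace: 715.6506

Area of P2's cell: 715.6506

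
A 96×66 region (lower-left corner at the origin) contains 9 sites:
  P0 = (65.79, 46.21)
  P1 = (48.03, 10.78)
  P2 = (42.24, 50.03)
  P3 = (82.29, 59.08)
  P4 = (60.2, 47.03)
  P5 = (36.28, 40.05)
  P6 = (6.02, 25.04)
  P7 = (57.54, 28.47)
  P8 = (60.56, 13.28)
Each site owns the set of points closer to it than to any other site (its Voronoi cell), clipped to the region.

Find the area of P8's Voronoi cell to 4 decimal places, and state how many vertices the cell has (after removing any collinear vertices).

1. box [0,96]×[0,66]: [(0, 0) (96, 0) (96, 66) (0, 66)]
2. ⊥bis P8·P0 via (63.175,29.745): [(0, 39.7786) (0, 0) (96, 0) (96, 24.5317)]  |A|=3086.8915
3. ⊥bis P8·P1 via (54.295,12.03): [(50.3542, 31.7812) (56.6952, 0) (96, 0) (96, 24.5317)]  |A|=1184.4604
4. ⊥bis P8·P2 via (51.4,31.655): [(51.3393, 31.6248) (50.4717, 31.1923) (56.6952, 0) (96, 0) (96, 24.5317)]  |A|=1184.1795
5. ⊥bis P8·P3 via (71.425,36.18): [(95.9639, 24.5374) (51.3393, 31.6248) (50.4717, 31.1923) (56.6952, 0) (96, 0) (96, 24.5203)]  |A|=1184.1793
6. ⊥bis P8·P4 via (60.38,30.155): [(95.9639, 24.5374) (60.5801, 30.1571) (50.6993, 30.0517) (56.6952, 0) (96, 0) (96, 24.5203)]  |A|=1175.8977
7. ⊥bis P8·P5 via (48.42,26.665): [(95.9639, 24.5374) (60.5801, 30.1571) (52.1714, 30.0674) (50.9222, 28.9345) (56.6952, 0) (96, 0) (96, 24.5203)]  |A|=1175.0736
8. ⊥bis P8·P6 via (33.29,19.16): [(95.9639, 24.5374) (60.5801, 30.1571) (52.1714, 30.0674) (50.9222, 28.9345) (56.6952, 0) (96, 0) (96, 24.5203)]  |A|=1175.0736
9. ⊥bis P8·P7 via (59.05,20.875): [(95.9639, 24.5374) (85.6836, 26.1702) (52.779, 19.6282) (56.6952, 0) (96, 0) (96, 24.5203)]  |A|=976.5844
10. canonical 6-gon: [(95.9639, 24.5374) (85.6836, 26.1702) (52.779, 19.6282) (56.6952, 0) (96, 0) (96, 24.5203)]
11. shoelace: 976.5844

Area of P8's cell: 976.5844 (6 vertices)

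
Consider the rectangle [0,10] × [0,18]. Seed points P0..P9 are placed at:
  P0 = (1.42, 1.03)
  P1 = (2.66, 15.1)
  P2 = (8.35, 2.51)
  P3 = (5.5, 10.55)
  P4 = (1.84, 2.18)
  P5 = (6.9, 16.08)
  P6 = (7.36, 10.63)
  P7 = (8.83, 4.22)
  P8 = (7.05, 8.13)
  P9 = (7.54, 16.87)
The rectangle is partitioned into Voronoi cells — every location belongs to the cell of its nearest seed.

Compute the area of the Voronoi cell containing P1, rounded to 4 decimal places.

Area of P1's cell: 29.6549

1. box [0,10]×[0,18]: [(0, 0) (10, 0) (10, 18) (0, 18)]
2. ⊥bis P1·P0 via (2.04,8.065): [(0, 8.2448) (10, 7.3635) (10, 18) (0, 18)]  |A|=101.9587
3. ⊥bis P1·P2 via (5.505,8.805): [(0, 8.2448) (3.5694, 7.9302) (10, 10.8365) (10, 18) (0, 18)]  |A|=90.7919
4. ⊥bis P1·P3 via (4.08,12.825): [(0, 10.2784) (10, 16.5201) (10, 18) (0, 18)]  |A|=46.0076
5. ⊥bis P1·P4 via (2.25,8.64): [(0, 10.2784) (10, 16.5201) (10, 18) (0, 18)]  |A|=46.0076
6. ⊥bis P1·P5 via (4.78,15.59): [(0, 10.2784) (5.2503, 13.5554) (4.223, 18) (0, 18)]  |A|=29.6549
7. ⊥bis P1·P6 via (5.01,12.865): [(0, 10.2784) (5.2503, 13.5554) (4.223, 18) (0, 18)]  |A|=29.6549
8. ⊥bis P1·P7 via (5.745,9.66): [(0, 10.2784) (5.2503, 13.5554) (4.223, 18) (0, 18)]  |A|=29.6549
9. ⊥bis P1·P8 via (4.855,11.615): [(0, 10.2784) (5.2503, 13.5554) (4.223, 18) (0, 18)]  |A|=29.6549
10. ⊥bis P1·P9 via (5.1,15.985): [(0, 10.2784) (5.2503, 13.5554) (4.223, 18) (0, 18)]  |A|=29.6549
11. canonical 4-gon: [(0, 10.2784) (5.2503, 13.5554) (4.223, 18) (0, 18)]
12. shoelace: 29.6549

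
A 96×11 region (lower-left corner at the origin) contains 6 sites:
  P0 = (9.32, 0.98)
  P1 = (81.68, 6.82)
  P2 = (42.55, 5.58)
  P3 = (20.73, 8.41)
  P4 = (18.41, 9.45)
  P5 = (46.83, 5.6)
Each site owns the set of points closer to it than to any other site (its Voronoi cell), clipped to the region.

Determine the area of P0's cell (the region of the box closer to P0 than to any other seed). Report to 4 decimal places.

1. box [0,96]×[0,11]: [(0, 0) (96, 0) (96, 11) (0, 11)]
2. ⊥bis P0·P1 via (45.5,3.9): [(0, 0) (45.8148, 0) (44.927, 11) (0, 11)]  |A|=499.0795
3. ⊥bis P0·P2 via (25.935,3.28): [(0, 0) (26.389, 0) (24.8663, 11) (0, 11)]  |A|=281.9046
4. ⊥bis P0·P3 via (15.025,4.695): [(0, 0) (18.0823, 0) (10.9193, 11) (0, 11)]  |A|=159.5088
5. ⊥bis P0·P4 via (13.865,5.215): [(0, 0) (18.0823, 0) (16.5925, 2.2879) (8.4746, 11) (0, 11)]  |A|=148.8594
6. ⊥bis P0·P5 via (28.075,3.29): [(0, 0) (18.0823, 0) (16.5925, 2.2879) (8.4746, 11) (0, 11)]  |A|=148.8594
7. canonical 5-gon: [(0, 0) (18.0823, 0) (16.5925, 2.2879) (8.4746, 11) (0, 11)]
8. shoelace: 148.8594

Area of P0's cell: 148.8594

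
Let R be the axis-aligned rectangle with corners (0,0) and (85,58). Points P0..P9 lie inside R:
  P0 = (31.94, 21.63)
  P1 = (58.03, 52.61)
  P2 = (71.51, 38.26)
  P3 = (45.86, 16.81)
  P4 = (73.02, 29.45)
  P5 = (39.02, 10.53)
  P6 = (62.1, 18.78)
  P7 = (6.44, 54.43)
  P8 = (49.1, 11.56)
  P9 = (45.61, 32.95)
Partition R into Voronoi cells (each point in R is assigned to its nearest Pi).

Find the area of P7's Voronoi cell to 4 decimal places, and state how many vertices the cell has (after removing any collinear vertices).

Area of P7's cell: 698.6655 (5 vertices)

1. box [0,85]×[0,58]: [(0, 0) (85, 0) (85, 58) (0, 58)]
2. ⊥bis P7·P0 via (19.19,38.03): [(0, 23.1109) (44.8769, 58) (0, 58)]  |A|=782.8563
3. ⊥bis P7·P1 via (32.235,53.52): [(0, 23.1109) (32.041, 48.0209) (32.393, 58) (0, 58)]  |A|=720.5673
4. ⊥bis P7·P2 via (38.975,46.345): [(0, 23.1109) (32.041, 48.0209) (32.393, 58) (0, 58)]  |A|=720.5673
5. ⊥bis P7·P3 via (26.15,35.62): [(0, 23.1109) (32.041, 48.0209) (32.393, 58) (0, 58)]  |A|=720.5673
6. ⊥bis P7·P4 via (39.73,41.94): [(0, 23.1109) (32.041, 48.0209) (32.393, 58) (0, 58)]  |A|=720.5673
7. ⊥bis P7·P5 via (22.73,32.48): [(0, 23.1109) (32.041, 48.0209) (32.393, 58) (0, 58)]  |A|=720.5673
8. ⊥bis P7·P6 via (34.27,36.605): [(0, 23.1109) (32.041, 48.0209) (32.393, 58) (0, 58)]  |A|=720.5673
9. ⊥bis P7·P8 via (27.77,32.995): [(0, 23.1109) (32.041, 48.0209) (32.393, 58) (0, 58)]  |A|=720.5673
10. ⊥bis P7·P9 via (26.025,43.69): [(0, 23.1109) (25.6941, 43.0865) (32.2913, 55.117) (32.393, 58) (0, 58)]  |A|=698.6655
11. canonical 5-gon: [(0, 23.1109) (25.6941, 43.0865) (32.2913, 55.117) (32.393, 58) (0, 58)]
12. shoelace: 698.6655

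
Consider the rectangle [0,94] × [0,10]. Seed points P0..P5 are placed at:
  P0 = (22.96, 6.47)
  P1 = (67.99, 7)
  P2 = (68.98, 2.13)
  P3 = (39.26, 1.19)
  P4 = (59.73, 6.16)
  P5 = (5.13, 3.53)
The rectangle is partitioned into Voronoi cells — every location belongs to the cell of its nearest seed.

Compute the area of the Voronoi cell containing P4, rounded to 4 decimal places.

1. box [0,94]×[0,10]: [(0, 0) (94, 0) (94, 10) (0, 10)]
2. ⊥bis P4·P0 via (41.345,6.315): [(41.2918, 0) (94, 0) (94, 10) (41.3761, 10)]  |A|=526.6609
3. ⊥bis P4·P1 via (63.86,6.58): [(41.2918, 0) (64.5292, 0) (63.5122, 10) (41.3761, 10)]  |A|=226.8676
4. ⊥bis P4·P2 via (64.355,4.145): [(41.2918, 0) (62.5491, 0) (64.1544, 3.6847) (63.5122, 10) (41.3761, 10)]  |A|=223.2198
5. ⊥bis P4·P3 via (49.495,3.675): [(50.3873, 0) (62.5491, 0) (64.1544, 3.6847) (63.5122, 10) (47.9593, 10)]  |A|=144.8259
6. ⊥bis P4·P5 via (32.43,4.845): [(50.3873, 0) (62.5491, 0) (64.1544, 3.6847) (63.5122, 10) (47.9593, 10)]  |A|=144.8259
7. canonical 5-gon: [(50.3873, 0) (62.5491, 0) (64.1544, 3.6847) (63.5122, 10) (47.9593, 10)]
8. shoelace: 144.8259

Area of P4's cell: 144.8259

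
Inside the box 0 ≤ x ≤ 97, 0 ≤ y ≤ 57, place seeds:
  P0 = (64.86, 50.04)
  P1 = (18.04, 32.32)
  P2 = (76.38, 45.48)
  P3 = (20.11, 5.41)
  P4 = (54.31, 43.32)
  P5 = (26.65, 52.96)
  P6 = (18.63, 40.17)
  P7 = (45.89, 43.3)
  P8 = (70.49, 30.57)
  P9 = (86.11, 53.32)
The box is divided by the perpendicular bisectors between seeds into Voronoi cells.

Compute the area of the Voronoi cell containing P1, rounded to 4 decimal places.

Area of P1's cell: 629.1146

1. box [0,97]×[0,57]: [(0, 0) (97, 0) (97, 57) (0, 57)]
2. ⊥bis P1·P0 via (41.45,41.18): [(0, 0) (57.0354, 0) (35.4626, 57) (0, 57)]  |A|=2636.1935
3. ⊥bis P1·P2 via (47.21,38.9): [(0, 0) (55.9848, 0) (54.4349, 6.8712) (35.4626, 57) (0, 57)]  |A|=2632.5841
4. ⊥bis P1·P3 via (19.075,18.865): [(0, 17.3977) (49.0237, 21.1687) (35.4626, 57) (0, 57)]  |A|=1606.0599
5. ⊥bis P1·P4 via (36.175,37.82): [(0, 17.3977) (41.4028, 20.5825) (30.3581, 57) (0, 57)]  |A|=1372.6054
6. ⊥bis P1·P5 via (22.345,42.64): [(0, 51.9612) (0, 17.3977) (41.4028, 20.5825) (36.5046, 36.7333)]  |A|=973.0079
7. ⊥bis P1·P6 via (18.335,36.245): [(0, 37.623) (0, 17.3977) (41.4028, 20.5825) (37.0799, 34.8361)]  |A|=676.9312
8. ⊥bis P1·P7 via (31.965,37.81): [(33.0171, 35.1415) (0, 37.623) (0, 17.3977) (38.8349, 20.385)]  |A|=629.1146
9. ⊥bis P1·P8 via (44.265,31.445): [(33.0171, 35.1415) (0, 37.623) (0, 17.3977) (38.8349, 20.385)]  |A|=629.1146
10. ⊥bis P1·P9 via (52.075,42.82): [(33.0171, 35.1415) (0, 37.623) (0, 17.3977) (38.8349, 20.385)]  |A|=629.1146
11. canonical 4-gon: [(33.0171, 35.1415) (0, 37.623) (0, 17.3977) (38.8349, 20.385)]
12. shoelace: 629.1146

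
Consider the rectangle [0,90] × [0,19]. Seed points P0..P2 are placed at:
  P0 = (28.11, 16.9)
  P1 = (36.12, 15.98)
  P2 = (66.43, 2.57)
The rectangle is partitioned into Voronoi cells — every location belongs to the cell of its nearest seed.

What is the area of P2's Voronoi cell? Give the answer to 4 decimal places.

Area of P2's cell: 733.8836

1. box [0,90]×[0,19]: [(0, 0) (90, 0) (90, 19) (0, 19)]
2. ⊥bis P2·P0 via (47.27,9.735): [(43.6295, 0) (90, 0) (90, 19) (50.7347, 19)]  |A|=813.5397
3. ⊥bis P2·P1 via (51.275,9.275): [(47.1715, 0) (90, 0) (90, 19) (55.5776, 19)]  |A|=733.8836
4. canonical 4-gon: [(47.1715, 0) (90, 0) (90, 19) (55.5776, 19)]
5. shoelace: 733.8836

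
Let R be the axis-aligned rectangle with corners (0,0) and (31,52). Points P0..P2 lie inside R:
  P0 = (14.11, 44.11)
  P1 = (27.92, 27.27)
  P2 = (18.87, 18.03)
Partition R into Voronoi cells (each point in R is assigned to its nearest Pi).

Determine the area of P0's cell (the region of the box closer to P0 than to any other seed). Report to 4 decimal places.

1. box [0,31]×[0,52]: [(0, 0) (31, 0) (31, 52) (0, 52)]
2. ⊥bis P0·P1 via (21.015,35.69): [(0, 18.4562) (31, 43.8784) (31, 52) (0, 52)]  |A|=645.8135
3. ⊥bis P0·P2 via (16.49,31.07): [(0, 28.0603) (15.064, 30.8097) (31, 43.8784) (31, 52) (0, 52)]  |A|=573.4754
4. canonical 5-gon: [(0, 28.0603) (15.064, 30.8097) (31, 43.8784) (31, 52) (0, 52)]
5. shoelace: 573.4754

Area of P0's cell: 573.4754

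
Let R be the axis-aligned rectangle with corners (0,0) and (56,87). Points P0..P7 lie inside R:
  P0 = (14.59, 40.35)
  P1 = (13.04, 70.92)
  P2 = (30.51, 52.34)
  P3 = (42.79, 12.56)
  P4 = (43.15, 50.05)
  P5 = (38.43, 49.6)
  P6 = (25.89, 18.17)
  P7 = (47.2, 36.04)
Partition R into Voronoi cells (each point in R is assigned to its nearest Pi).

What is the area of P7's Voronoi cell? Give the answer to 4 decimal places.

Area of P7's cell: 407.2454

1. box [0,56]×[0,87]: [(0, 0) (56, 0) (56, 87) (0, 87)]
2. ⊥bis P7·P0 via (30.895,38.195): [(25.8468, 0) (56, 0) (56, 87) (37.3455, 87)]  |A|=2123.1348
3. ⊥bis P7·P1 via (30.12,53.48): [(33.3308, 56.6245) (25.8468, 0) (56, 0) (56, 78.8258)]  |A|=1747.163
4. ⊥bis P7·P2 via (38.855,44.19): [(30.5655, 35.7022) (25.8468, 0) (56, 0) (56, 61.7452)]  |A|=1323.4954
5. ⊥bis P7·P3 via (44.995,24.3): [(30.5655, 35.7022) (29.4445, 27.2207) (56, 22.233) (56, 61.7452)]  |A|=617.8963
6. ⊥bis P7·P4 via (45.175,43.045): [(34.8106, 40.0489) (30.5655, 35.7022) (29.4445, 27.2207) (56, 22.233) (56, 46.1743)]  |A|=452.9273
7. ⊥bis P7·P5 via (42.815,42.82): [(41.5367, 41.9932) (30.4492, 34.8224) (29.4445, 27.2207) (56, 22.233) (56, 46.1743)]  |A|=437.9759
8. ⊥bis P7·P6 via (36.545,27.105): [(41.5367, 41.9932) (30.4492, 34.8224) (30.3981, 34.4352) (37.7573, 25.6594) (56, 22.233) (56, 46.1743)]  |A|=407.2454
9. canonical 6-gon: [(41.5367, 41.9932) (30.4492, 34.8224) (30.3981, 34.4352) (37.7573, 25.6594) (56, 22.233) (56, 46.1743)]
10. shoelace: 407.2454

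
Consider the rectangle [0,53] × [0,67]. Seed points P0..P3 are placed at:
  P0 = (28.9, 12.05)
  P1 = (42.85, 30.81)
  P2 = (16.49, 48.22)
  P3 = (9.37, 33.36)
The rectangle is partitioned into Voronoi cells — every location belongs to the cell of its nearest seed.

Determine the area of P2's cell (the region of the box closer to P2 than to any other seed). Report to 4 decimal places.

Area of P2's cell: 1042.7851

1. box [0,53]×[0,67]: [(0, 0) (53, 0) (53, 67) (0, 67)]
2. ⊥bis P2·P0 via (22.695,30.135): [(0, 22.3483) (53, 40.5327) (53, 67) (0, 67)]  |A|=1884.6533
3. ⊥bis P2·P1 via (29.67,39.515): [(0, 22.3483) (23.7033, 30.4809) (47.823, 67) (0, 67)]  |A|=1402.4217
4. ⊥bis P2·P3 via (12.93,40.79): [(0, 46.9853) (26.2856, 34.3908) (47.823, 67) (0, 67)]  |A|=1042.7851
5. canonical 4-gon: [(0, 46.9853) (26.2856, 34.3908) (47.823, 67) (0, 67)]
6. shoelace: 1042.7851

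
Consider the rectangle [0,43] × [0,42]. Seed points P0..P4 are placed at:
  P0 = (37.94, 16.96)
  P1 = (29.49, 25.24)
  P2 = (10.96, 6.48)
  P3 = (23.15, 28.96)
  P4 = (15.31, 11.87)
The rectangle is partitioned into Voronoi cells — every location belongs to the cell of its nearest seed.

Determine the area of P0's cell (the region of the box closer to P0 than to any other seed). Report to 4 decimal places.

1. box [0,43]×[0,42]: [(0, 0) (43, 0) (43, 42) (0, 42)]
2. ⊥bis P0·P1 via (33.715,21.1): [(13.0395, 0) (43, 0) (43, 30.5756)]  |A|=458.0307
3. ⊥bis P0·P2 via (24.45,11.72): [(24.4709, 11.6661) (29.0025, 0) (43, 0) (43, 30.5756)]  |A|=364.9176
4. ⊥bis P0·P3 via (30.545,22.96): [(24.4709, 11.6661) (29.0025, 0) (43, 0) (43, 30.5756)]  |A|=364.9176
5. ⊥bis P0·P4 via (26.625,14.415): [(26.7257, 13.9672) (29.8673, 0) (43, 0) (43, 30.5756)]  |A|=340.5122
6. canonical 4-gon: [(26.7257, 13.9672) (29.8673, 0) (43, 0) (43, 30.5756)]
7. shoelace: 340.5122

Area of P0's cell: 340.5122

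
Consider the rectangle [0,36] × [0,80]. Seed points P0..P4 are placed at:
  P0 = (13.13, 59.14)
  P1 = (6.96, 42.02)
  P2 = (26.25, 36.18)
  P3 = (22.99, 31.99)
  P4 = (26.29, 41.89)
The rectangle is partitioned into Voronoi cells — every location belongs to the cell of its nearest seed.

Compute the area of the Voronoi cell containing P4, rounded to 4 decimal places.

Area of P4's cell: 319.5145

1. box [0,36]×[0,80]: [(0, 0) (36, 0) (36, 80) (0, 80)]
2. ⊥bis P4·P0 via (19.71,50.515): [(0, 35.4783) (0, 0) (36, 0) (36, 62.9426)]  |A|=1771.576
3. ⊥bis P4·P1 via (16.625,41.955): [(16.667, 48.1935) (16.3428, 0) (36, 0) (36, 62.9426)]  |A|=1082.1095
4. ⊥bis P4·P2 via (26.27,39.035): [(16.667, 48.1935) (16.6058, 39.1027) (36, 38.9668) (36, 62.9426)]  |A|=319.9205
5. ⊥bis P4·P3 via (24.64,36.94): [(16.667, 48.1935) (16.6093, 39.6169) (18.1851, 39.0916) (36, 38.9668) (36, 62.9426)]  |A|=319.5145
6. canonical 5-gon: [(16.667, 48.1935) (16.6093, 39.6169) (18.1851, 39.0916) (36, 38.9668) (36, 62.9426)]
7. shoelace: 319.5145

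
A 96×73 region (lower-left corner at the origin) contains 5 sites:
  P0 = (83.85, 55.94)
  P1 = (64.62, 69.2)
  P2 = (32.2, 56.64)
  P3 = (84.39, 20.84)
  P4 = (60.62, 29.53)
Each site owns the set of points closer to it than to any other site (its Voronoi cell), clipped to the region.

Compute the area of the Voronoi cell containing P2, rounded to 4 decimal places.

1. box [0,96]×[0,73]: [(0, 0) (96, 0) (96, 73) (0, 73)]
2. ⊥bis P2·P0 via (58.025,56.29): [(0, 0) (57.2621, 0) (58.2515, 73) (0, 73)]  |A|=4216.2457
3. ⊥bis P2·P1 via (48.41,62.92): [(0, 0) (57.2621, 0) (57.7868, 38.7164) (44.5049, 73) (0, 73)]  |A|=3980.6043
4. ⊥bis P2·P3 via (58.295,38.74): [(0, 0) (31.7211, 0) (57.7769, 37.9847) (57.7868, 38.7164) (44.5049, 73) (0, 73)]  |A|=3495.5201
5. ⊥bis P2·P4 via (46.41,43.085): [(0, 0) (5.311, 0) (53.2972, 50.305) (44.5049, 73) (0, 73)]  |A|=2583.9513
6. canonical 5-gon: [(0, 0) (5.311, 0) (53.2972, 50.305) (44.5049, 73) (0, 73)]
7. shoelace: 2583.9513

Area of P2's cell: 2583.9513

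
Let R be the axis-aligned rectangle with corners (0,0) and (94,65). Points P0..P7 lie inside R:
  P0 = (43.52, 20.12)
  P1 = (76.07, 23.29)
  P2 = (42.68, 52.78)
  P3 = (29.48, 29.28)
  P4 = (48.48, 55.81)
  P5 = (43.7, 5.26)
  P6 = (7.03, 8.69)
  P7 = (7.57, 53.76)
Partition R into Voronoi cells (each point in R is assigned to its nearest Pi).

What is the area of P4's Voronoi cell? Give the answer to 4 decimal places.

Area of P4's cell: 799.3292

1. box [0,94]×[0,65]: [(0, 0) (94, 0) (94, 65) (0, 65)]
2. ⊥bis P4·P0 via (46,37.965): [(0, 44.3578) (94, 31.2942) (94, 65) (0, 65)]  |A|=2554.3536
3. ⊥bis P4·P1 via (62.275,39.55): [(0, 44.3578) (58.379, 36.2446) (92.2726, 65) (0, 65)]  |A|=1929.2011
4. ⊥bis P4·P2 via (45.58,54.295): [(54.746, 36.7495) (58.379, 36.2446) (92.2726, 65) (39.9876, 65)]  |A|=799.3292
5. ⊥bis P4·P3 via (38.98,42.545): [(54.746, 36.7495) (58.379, 36.2446) (92.2726, 65) (39.9876, 65)]  |A|=799.3292
6. ⊥bis P4·P5 via (46.09,30.535): [(54.746, 36.7495) (58.379, 36.2446) (92.2726, 65) (39.9876, 65)]  |A|=799.3292
7. ⊥bis P4·P6 via (27.755,32.25): [(54.746, 36.7495) (58.379, 36.2446) (92.2726, 65) (39.9876, 65)]  |A|=799.3292
8. ⊥bis P4·P7 via (28.025,54.785): [(54.746, 36.7495) (58.379, 36.2446) (92.2726, 65) (39.9876, 65)]  |A|=799.3292
9. canonical 4-gon: [(54.746, 36.7495) (58.379, 36.2446) (92.2726, 65) (39.9876, 65)]
10. shoelace: 799.3292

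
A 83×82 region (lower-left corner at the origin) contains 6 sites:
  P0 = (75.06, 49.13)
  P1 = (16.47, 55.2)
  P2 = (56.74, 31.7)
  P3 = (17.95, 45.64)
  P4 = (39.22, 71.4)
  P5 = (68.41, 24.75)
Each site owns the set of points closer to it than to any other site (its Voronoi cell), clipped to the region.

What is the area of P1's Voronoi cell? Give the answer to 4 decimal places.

Area of P1's cell: 809.4807

1. box [0,83]×[0,82]: [(0, 0) (83, 0) (83, 82) (0, 82)]
2. ⊥bis P1·P0 via (45.765,52.165): [(0, 0) (40.3606, 0) (48.8559, 82) (0, 82)]  |A|=3657.8799
3. ⊥bis P1·P2 via (36.605,43.45): [(0, 0) (11.2493, 0) (46.6444, 60.6538) (48.8559, 82) (0, 82)]  |A|=2775.023
4. ⊥bis P1·P3 via (17.21,50.42): [(0, 47.7557) (43.0026, 54.413) (46.6444, 60.6538) (48.8559, 82) (0, 82)]  |A|=1442.1608
5. ⊥bis P1·P4 via (27.845,63.3): [(0, 47.7557) (35.05, 53.1818) (14.529, 82) (0, 82)]  |A|=809.4807
6. ⊥bis P1·P5 via (42.44,39.975): [(0, 47.7557) (35.05, 53.1818) (14.529, 82) (0, 82)]  |A|=809.4807
7. canonical 4-gon: [(0, 47.7557) (35.05, 53.1818) (14.529, 82) (0, 82)]
8. shoelace: 809.4807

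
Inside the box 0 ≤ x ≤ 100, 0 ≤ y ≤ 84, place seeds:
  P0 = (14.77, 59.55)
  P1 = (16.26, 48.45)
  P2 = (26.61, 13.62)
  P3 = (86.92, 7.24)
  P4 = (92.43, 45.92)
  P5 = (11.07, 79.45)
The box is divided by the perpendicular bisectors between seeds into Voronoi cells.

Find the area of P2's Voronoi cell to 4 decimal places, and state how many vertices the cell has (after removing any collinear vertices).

Area of P2's cell: 1892.1372 (5 vertices)

1. box [0,100]×[0,84]: [(0, 0) (100, 0) (100, 84) (0, 84)]
2. ⊥bis P2·P0 via (20.69,36.585): [(0, 31.2515) (0, 0) (100, 0) (100, 57.0298)]  |A|=4414.0637
3. ⊥bis P2·P1 via (21.435,31.035): [(0, 24.6654) (0, 0) (100, 0) (100, 54.3812)]  |A|=3952.3307
4. ⊥bis P2·P3 via (56.765,10.43): [(60.1621, 42.5431) (0, 24.6654) (0, 0) (55.6616, 0)]  |A|=1925.9708
5. ⊥bis P2·P4 via (59.52,29.77): [(58.9367, 30.9587) (54.1313, 40.751) (0, 24.6654) (0, 0) (55.6616, 0)]  |A|=1892.1372
6. ⊥bis P2·P5 via (18.84,46.535): [(58.9367, 30.9587) (54.1313, 40.751) (0, 24.6654) (0, 0) (55.6616, 0)]  |A|=1892.1372
7. canonical 5-gon: [(58.9367, 30.9587) (54.1313, 40.751) (0, 24.6654) (0, 0) (55.6616, 0)]
8. shoelace: 1892.1372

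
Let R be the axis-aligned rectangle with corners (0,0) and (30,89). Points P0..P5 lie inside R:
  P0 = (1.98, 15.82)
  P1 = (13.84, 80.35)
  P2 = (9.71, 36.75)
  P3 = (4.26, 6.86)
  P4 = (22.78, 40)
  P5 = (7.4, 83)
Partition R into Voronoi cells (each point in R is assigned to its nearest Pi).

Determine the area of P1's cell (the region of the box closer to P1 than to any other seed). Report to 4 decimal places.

1. box [0,30]×[0,89]: [(0, 0) (30, 0) (30, 89) (0, 89)]
2. ⊥bis P1·P0 via (7.91,48.085): [(0, 49.5388) (30, 44.0251) (30, 89) (0, 89)]  |A|=1266.5422
3. ⊥bis P1·P2 via (11.775,58.55): [(0, 59.6654) (30, 56.8236) (30, 89) (0, 89)]  |A|=922.6646
4. ⊥bis P1·P3 via (9.05,43.605): [(0, 59.6654) (30, 56.8236) (30, 89) (0, 89)]  |A|=922.6646
5. ⊥bis P1·P4 via (18.31,60.175): [(0, 59.6654) (11.2151, 58.603) (30, 62.7651) (30, 89) (0, 89)]  |A|=866.8601
6. ⊥bis P1·P5 via (10.62,81.675): [(1.5046, 59.5229) (11.2151, 58.603) (30, 62.7651) (30, 89) (13.6342, 89)]  |A|=643.8435
7. canonical 5-gon: [(1.5046, 59.5229) (11.2151, 58.603) (30, 62.7651) (30, 89) (13.6342, 89)]
8. shoelace: 643.8435

Area of P1's cell: 643.8435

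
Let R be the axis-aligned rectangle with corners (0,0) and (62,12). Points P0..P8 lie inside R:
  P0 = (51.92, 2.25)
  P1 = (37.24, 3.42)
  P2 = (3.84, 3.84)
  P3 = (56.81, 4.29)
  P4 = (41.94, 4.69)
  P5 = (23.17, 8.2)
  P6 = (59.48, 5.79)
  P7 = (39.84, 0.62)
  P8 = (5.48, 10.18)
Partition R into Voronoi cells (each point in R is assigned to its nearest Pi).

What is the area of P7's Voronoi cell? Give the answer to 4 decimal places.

Area of P7's cell: 15.5105

1. box [0,62]×[0,12]: [(0, 0) (62, 0) (62, 12) (0, 12)]
2. ⊥bis P7·P0 via (45.88,1.435): [(0, 0) (46.0736, 0) (44.4544, 12) (0, 12)]  |A|=543.1683
3. ⊥bis P7·P1 via (38.54,2.02): [(36.3646, 0) (46.0736, 0) (44.9926, 8.0117)]  |A|=38.8928
4. ⊥bis P7·P2 via (21.84,2.23): [(36.3646, 0) (46.0736, 0) (44.9926, 8.0117)]  |A|=38.8928
5. ⊥bis P7·P3 via (48.325,2.455): [(36.3646, 0) (46.0736, 0) (44.9926, 8.0117)]  |A|=38.8928
6. ⊥bis P7·P4 via (40.89,2.655): [(39.819, 3.2076) (36.3646, 0) (46.0356, 0)]  |A|=15.5105
7. ⊥bis P7·P5 via (31.505,4.41): [(39.819, 3.2076) (36.3646, 0) (46.0356, 0)]  |A|=15.5105
8. ⊥bis P7·P6 via (49.66,3.205): [(39.819, 3.2076) (36.3646, 0) (46.0356, 0)]  |A|=15.5105
9. ⊥bis P7·P8 via (22.66,5.4): [(39.819, 3.2076) (36.3646, 0) (46.0356, 0)]  |A|=15.5105
10. canonical 3-gon: [(39.819, 3.2076) (36.3646, 0) (46.0356, 0)]
11. shoelace: 15.5105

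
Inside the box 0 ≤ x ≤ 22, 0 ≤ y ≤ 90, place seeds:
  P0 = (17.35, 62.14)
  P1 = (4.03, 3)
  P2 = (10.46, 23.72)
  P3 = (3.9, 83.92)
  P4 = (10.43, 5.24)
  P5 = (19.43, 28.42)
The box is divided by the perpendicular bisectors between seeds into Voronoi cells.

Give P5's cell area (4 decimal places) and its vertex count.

1. box [0,22]×[0,90]: [(0, 0) (22, 0) (22, 90) (0, 90)]
2. ⊥bis P5·P0 via (18.39,45.28): [(0, 44.1456) (0, 0) (22, 0) (22, 45.5027)]  |A|=986.1313
3. ⊥bis P5·P1 via (11.73,15.71): [(0, 44.1456) (0, 22.8163) (22, 9.4882) (22, 45.5027)]  |A|=630.7818
4. ⊥bis P5·P2 via (14.945,26.07): [(5.3026, 44.4727) (22, 12.6055) (22, 45.5027)]  |A|=274.6498
5. ⊥bis P5·P3 via (11.665,56.17): [(5.3026, 44.4727) (22, 12.6055) (22, 45.5027)]  |A|=274.6498
6. ⊥bis P5·P4 via (14.93,16.83): [(5.3026, 44.4727) (21.0268, 14.4628) (22, 14.085) (22, 45.5027)]  |A|=273.9299
7. canonical 4-gon: [(5.3026, 44.4727) (21.0268, 14.4628) (22, 14.085) (22, 45.5027)]
8. shoelace: 273.9299

Area of P5's cell: 273.9299 (4 vertices)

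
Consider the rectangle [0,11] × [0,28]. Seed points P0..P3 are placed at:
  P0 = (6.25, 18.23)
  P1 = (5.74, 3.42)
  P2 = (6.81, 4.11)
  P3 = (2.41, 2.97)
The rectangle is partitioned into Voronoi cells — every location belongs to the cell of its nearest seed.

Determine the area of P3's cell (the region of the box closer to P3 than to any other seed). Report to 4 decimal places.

Area of P3's cell: 41.8682

1. box [0,11]×[0,28]: [(0, 0) (11, 0) (11, 28) (0, 28)]
2. ⊥bis P3·P0 via (4.33,10.6): [(0, 11.6896) (0, 0) (11, 0) (11, 8.9216)]  |A|=113.3614
3. ⊥bis P3·P1 via (4.075,3.195): [(3.0301, 10.9271) (0, 11.6896) (0, 0) (4.5068, 0)]  |A|=42.3333
4. ⊥bis P3·P2 via (4.61,3.54): [(3.3943, 8.2322) (2.6728, 11.017) (0, 11.6896) (0, 0) (4.5068, 0)]  |A|=41.8682
5. canonical 5-gon: [(3.3943, 8.2322) (2.6728, 11.017) (0, 11.6896) (0, 0) (4.5068, 0)]
6. shoelace: 41.8682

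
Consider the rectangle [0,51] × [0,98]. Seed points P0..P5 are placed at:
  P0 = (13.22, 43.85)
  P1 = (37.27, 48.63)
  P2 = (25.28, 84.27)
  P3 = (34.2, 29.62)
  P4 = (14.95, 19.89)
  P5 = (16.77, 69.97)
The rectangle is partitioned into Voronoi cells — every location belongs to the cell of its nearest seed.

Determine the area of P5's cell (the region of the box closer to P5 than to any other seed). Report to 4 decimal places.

Area of P5's cell: 719.3591

1. box [0,51]×[0,98]: [(0, 0) (51, 0) (51, 98) (0, 98)]
2. ⊥bis P5·P0 via (14.995,56.91): [(0, 58.948) (51, 52.0165) (51, 98) (0, 98)]  |A|=2168.4051
3. ⊥bis P5·P1 via (27.02,59.3): [(0, 58.948) (23.35, 55.7745) (51, 82.3361) (51, 98) (0, 98)]  |A|=1749.2371
4. ⊥bis P5·P2 via (21.025,77.12): [(0, 89.6321) (0, 58.948) (23.35, 55.7745) (36.1811, 68.1005)]  |A|=719.3591
5. ⊥bis P5·P3 via (25.485,49.795): [(0, 89.6321) (0, 58.948) (23.35, 55.7745) (36.1811, 68.1005)]  |A|=719.3591
6. ⊥bis P5·P4 via (15.86,44.93): [(0, 89.6321) (0, 58.948) (23.35, 55.7745) (36.1811, 68.1005)]  |A|=719.3591
7. canonical 4-gon: [(0, 89.6321) (0, 58.948) (23.35, 55.7745) (36.1811, 68.1005)]
8. shoelace: 719.3591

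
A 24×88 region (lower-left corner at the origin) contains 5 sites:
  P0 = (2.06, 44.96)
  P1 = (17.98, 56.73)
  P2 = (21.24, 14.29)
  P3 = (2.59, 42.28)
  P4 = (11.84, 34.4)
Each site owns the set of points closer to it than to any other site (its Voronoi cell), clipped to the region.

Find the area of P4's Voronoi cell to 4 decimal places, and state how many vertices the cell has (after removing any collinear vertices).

Area of P4's cell: 444.1986 (6 vertices)

1. box [0,24]×[0,88]: [(0, 0) (24, 0) (24, 88) (0, 88)]
2. ⊥bis P4·P0 via (6.95,39.68): [(0, 33.2434) (0, 0) (24, 0) (24, 55.4706)]  |A|=1064.5677
3. ⊥bis P4·P1 via (14.91,45.565): [(13.6719, 45.9054) (0, 33.2434) (0, 0) (24, 0) (24, 43.0656)]  |A|=1000.5075
4. ⊥bis P4·P2 via (16.54,24.345): [(13.6719, 45.9054) (0, 33.2434) (0, 16.6137) (24, 27.832) (24, 43.0656)]  |A|=467.1586
5. ⊥bis P4·P3 via (7.215,38.34): [(13.6719, 45.9054) (13.615, 45.8527) (0, 29.8706) (0, 16.6137) (24, 27.832) (24, 43.0656)]  |A|=444.1986
6. canonical 6-gon: [(13.6719, 45.9054) (13.615, 45.8527) (0, 29.8706) (0, 16.6137) (24, 27.832) (24, 43.0656)]
7. shoelace: 444.1986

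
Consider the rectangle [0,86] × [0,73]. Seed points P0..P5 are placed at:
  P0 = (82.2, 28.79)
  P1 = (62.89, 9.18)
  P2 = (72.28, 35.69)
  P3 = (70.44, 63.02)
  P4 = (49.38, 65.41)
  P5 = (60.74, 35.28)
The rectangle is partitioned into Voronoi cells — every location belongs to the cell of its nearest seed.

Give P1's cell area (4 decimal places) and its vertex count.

Area of P1's cell: 1617.2765 (6 vertices)

1. box [0,86]×[0,73]: [(0, 0) (86, 0) (86, 73) (0, 73)]
2. ⊥bis P1·P0 via (72.545,18.985): [(0, 0) (86, 0) (86, 5.7358) (17.6908, 73) (0, 73)]  |A|=3980.6203
3. ⊥bis P1·P2 via (67.585,22.435): [(0, 46.374) (0, 0) (86, 0) (86, 5.7358) (69.8596, 21.6293)]  |A|=2596.1851
4. ⊥bis P1·P3 via (66.665,36.1): [(4.3255, 44.8419) (0, 45.4485) (0, 0) (86, 0) (86, 5.7358) (69.8596, 21.6293)]  |A|=2594.1834
5. ⊥bis P1·P4 via (56.135,37.295): [(37.9602, 32.9283) (0, 23.8078) (0, 0) (86, 0) (86, 5.7358) (69.8596, 21.6293)]  |A|=2167.8764
6. ⊥bis P1·P5 via (61.815,22.23): [(66.9659, 22.6543) (0, 17.138) (0, 0) (86, 0) (86, 5.7358) (69.8596, 21.6293)]  |A|=1617.2765
7. canonical 6-gon: [(66.9659, 22.6543) (0, 17.138) (0, 0) (86, 0) (86, 5.7358) (69.8596, 21.6293)]
8. shoelace: 1617.2765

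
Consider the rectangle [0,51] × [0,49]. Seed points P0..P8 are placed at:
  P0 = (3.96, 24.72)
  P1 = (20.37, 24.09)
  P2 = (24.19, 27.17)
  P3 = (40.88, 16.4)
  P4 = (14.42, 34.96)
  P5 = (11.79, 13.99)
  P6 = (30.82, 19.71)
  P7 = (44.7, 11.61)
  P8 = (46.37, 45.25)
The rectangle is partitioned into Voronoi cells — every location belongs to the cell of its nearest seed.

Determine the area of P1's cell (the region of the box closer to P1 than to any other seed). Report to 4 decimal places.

Area of P1's cell: 121.4982

1. box [0,51]×[0,49]: [(0, 0) (51, 0) (51, 49) (0, 49)]
2. ⊥bis P1·P0 via (12.165,24.405): [(11.2281, 0) (51, 0) (51, 49) (13.1092, 49)]  |A|=1902.7363
3. ⊥bis P1·P2 via (22.28,25.63): [(12.6696, 37.5494) (11.2281, 0) (42.945, 0)]  |A|=595.4758
4. ⊥bis P1·P3 via (30.625,20.245): [(29.3543, 16.856) (12.6696, 37.5494) (11.2281, 0) (23.0344, 0)]  |A|=427.6688
5. ⊥bis P1·P4 via (17.395,29.525): [(29.3543, 16.856) (18.6054, 30.1875) (12.2535, 26.7107) (11.2281, 0) (23.0344, 0)]  |A|=393.9694
6. ⊥bis P1·P5 via (16.08,19.04): [(26.7687, 9.9599) (29.3543, 16.856) (18.6054, 30.1875) (12.2535, 26.7107) (12.0892, 22.4302)]  |A|=165.173
7. ⊥bis P1·P6 via (25.595,21.9): [(22.2127, 13.8303) (25.4898, 21.649) (18.6054, 30.1875) (12.2535, 26.7107) (12.0892, 22.4302)]  |A|=121.4982
8. ⊥bis P1·P7 via (32.535,17.85): [(22.2127, 13.8303) (25.4898, 21.649) (18.6054, 30.1875) (12.2535, 26.7107) (12.0892, 22.4302)]  |A|=121.4982
9. ⊥bis P1·P8 via (33.37,34.67): [(22.2127, 13.8303) (25.4898, 21.649) (18.6054, 30.1875) (12.2535, 26.7107) (12.0892, 22.4302)]  |A|=121.4982
10. canonical 5-gon: [(22.2127, 13.8303) (25.4898, 21.649) (18.6054, 30.1875) (12.2535, 26.7107) (12.0892, 22.4302)]
11. shoelace: 121.4982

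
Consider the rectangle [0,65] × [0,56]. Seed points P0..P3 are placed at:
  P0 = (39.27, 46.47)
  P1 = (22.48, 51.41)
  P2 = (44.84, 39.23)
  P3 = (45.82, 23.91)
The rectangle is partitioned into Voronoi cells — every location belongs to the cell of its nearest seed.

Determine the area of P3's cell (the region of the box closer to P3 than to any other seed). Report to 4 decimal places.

1. box [0,65]×[0,56]: [(0, 0) (65, 0) (65, 56) (0, 56)]
2. ⊥bis P3·P0 via (42.545,35.19): [(0, 22.8376) (0, 0) (65, 0) (65, 41.7095)]  |A|=2097.7818
3. ⊥bis P3·P1 via (34.15,37.66): [(25.3616, 30.201) (0, 8.676) (0, 0) (65, 0) (65, 41.7095)]  |A|=1918.2009
4. ⊥bis P3·P2 via (45.33,31.57): [(25.7664, 30.3185) (25.3616, 30.201) (0, 8.676) (0, 0) (65, 0) (65, 32.8283)]  |A|=1743.979
5. canonical 6-gon: [(25.7664, 30.3185) (25.3616, 30.201) (0, 8.676) (0, 0) (65, 0) (65, 32.8283)]
6. shoelace: 1743.979

Area of P3's cell: 1743.9790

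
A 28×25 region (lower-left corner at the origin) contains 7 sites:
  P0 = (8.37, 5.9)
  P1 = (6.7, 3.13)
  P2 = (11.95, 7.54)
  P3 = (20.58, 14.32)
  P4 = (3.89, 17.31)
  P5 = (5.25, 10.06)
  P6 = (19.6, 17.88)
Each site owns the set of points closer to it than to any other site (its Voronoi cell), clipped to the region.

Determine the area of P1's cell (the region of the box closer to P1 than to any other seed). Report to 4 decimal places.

Area of P1's cell: 58.6487

1. box [0,28]×[0,25]: [(0, 0) (28, 0) (28, 25) (0, 25)]
2. ⊥bis P1·P0 via (7.535,4.515): [(0, 9.0578) (0, 0) (15.024, 0)]  |A|=68.0417
3. ⊥bis P1·P2 via (9.325,5.335): [(12.5571, 1.4872) (0, 9.0578) (0, 0) (13.8064, 0)]  |A|=67.1363
4. ⊥bis P1·P3 via (13.64,8.725): [(12.5571, 1.4872) (0, 9.0578) (0, 0) (13.8064, 0)]  |A|=67.1363
5. ⊥bis P1·P4 via (5.295,10.22): [(12.5571, 1.4872) (0, 9.0578) (0, 0) (13.8064, 0)]  |A|=67.1363
6. ⊥bis P1·P5 via (5.975,6.595): [(12.5571, 1.4872) (4.5719, 6.3014) (0, 5.3448) (0, 0) (13.8064, 0)]  |A|=58.6487
7. ⊥bis P1·P6 via (13.15,10.505): [(12.5571, 1.4872) (4.5719, 6.3014) (0, 5.3448) (0, 0) (13.8064, 0)]  |A|=58.6487
8. canonical 5-gon: [(12.5571, 1.4872) (4.5719, 6.3014) (0, 5.3448) (0, 0) (13.8064, 0)]
9. shoelace: 58.6487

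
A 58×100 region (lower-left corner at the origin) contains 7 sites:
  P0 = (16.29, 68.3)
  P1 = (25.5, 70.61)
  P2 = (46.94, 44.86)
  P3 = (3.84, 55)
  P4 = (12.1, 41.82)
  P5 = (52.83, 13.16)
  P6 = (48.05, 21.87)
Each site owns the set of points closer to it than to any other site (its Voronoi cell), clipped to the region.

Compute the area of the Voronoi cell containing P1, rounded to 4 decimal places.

1. box [0,58]×[0,100]: [(0, 0) (58, 0) (58, 100) (0, 100)]
2. ⊥bis P1·P0 via (20.895,69.455): [(38.3153, 0) (58, 0) (58, 100) (13.2339, 100)]  |A|=3222.5407
3. ⊥bis P1·P2 via (36.22,57.735): [(25.9742, 49.2041) (58, 75.8695) (58, 100) (13.2339, 100)]  |A|=1523.3663
4. ⊥bis P1·P3 via (14.67,62.805): [(25.9742, 49.2041) (58, 75.8695) (58, 100) (13.2339, 100)]  |A|=1523.3663
5. ⊥bis P1·P4 via (18.8,56.215): [(24.9316, 53.3611) (28.8028, 51.5593) (58, 75.8695) (58, 100) (13.2339, 100)]  |A|=1516.2593
6. ⊥bis P1·P5 via (39.165,41.885): [(24.9316, 53.3611) (28.8028, 51.5593) (58, 75.8695) (58, 100) (13.2339, 100)]  |A|=1516.2593
7. ⊥bis P1·P6 via (36.775,46.24): [(24.9316, 53.3611) (28.8028, 51.5593) (58, 75.8695) (58, 100) (13.2339, 100)]  |A|=1516.2593
8. canonical 5-gon: [(24.9316, 53.3611) (28.8028, 51.5593) (58, 75.8695) (58, 100) (13.2339, 100)]
9. shoelace: 1516.2593

Area of P1's cell: 1516.2593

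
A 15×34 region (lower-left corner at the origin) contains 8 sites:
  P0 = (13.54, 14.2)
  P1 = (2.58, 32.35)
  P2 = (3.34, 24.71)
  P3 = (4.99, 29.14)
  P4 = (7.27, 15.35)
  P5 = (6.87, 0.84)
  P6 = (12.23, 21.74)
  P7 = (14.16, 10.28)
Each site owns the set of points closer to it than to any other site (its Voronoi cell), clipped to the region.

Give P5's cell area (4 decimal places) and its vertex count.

Area of P5's cell: 98.8164 (5 vertices)

1. box [0,15]×[0,34]: [(0, 0) (15, 0) (15, 34) (0, 34)]
2. ⊥bis P5·P0 via (10.205,7.52): [(0, 12.6149) (0, 0) (15, 0) (15, 5.1261)]  |A|=133.0571
3. ⊥bis P5·P1 via (4.725,16.595): [(0, 12.6149) (0, 0) (15, 0) (15, 5.1261)]  |A|=133.0571
4. ⊥bis P5·P2 via (5.105,12.775): [(0.9191, 12.156) (0, 12.0201) (0, 0) (15, 0) (15, 5.1261)]  |A|=132.7838
5. ⊥bis P5·P3 via (5.93,14.99): [(0.9191, 12.156) (0, 12.0201) (0, 0) (15, 0) (15, 5.1261)]  |A|=132.7838
6. ⊥bis P5·P4 via (7.07,8.095): [(9.1692, 8.0371) (0, 8.2899) (0, 0) (15, 0) (15, 5.1261)]  |A|=113.2289
7. ⊥bis P5·P6 via (9.55,11.29): [(9.1692, 8.0371) (0, 8.2899) (0, 0) (15, 0) (15, 5.1261)]  |A|=113.2289
8. ⊥bis P5·P7 via (10.515,5.56): [(7.2384, 8.0904) (0, 8.2899) (0, 0) (15, 0) (15, 2.0965)]  |A|=98.8164
9. canonical 5-gon: [(7.2384, 8.0904) (0, 8.2899) (0, 0) (15, 0) (15, 2.0965)]
10. shoelace: 98.8164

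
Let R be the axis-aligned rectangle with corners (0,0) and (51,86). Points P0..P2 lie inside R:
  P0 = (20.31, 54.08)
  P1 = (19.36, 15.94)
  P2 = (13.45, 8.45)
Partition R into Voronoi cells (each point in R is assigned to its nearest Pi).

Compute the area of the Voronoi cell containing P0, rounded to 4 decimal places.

1. box [0,51]×[0,86]: [(0, 0) (51, 0) (51, 86) (0, 86)]
2. ⊥bis P0·P1 via (19.835,35.01): [(0, 35.5041) (51, 34.2337) (51, 86) (0, 86)]  |A|=2607.6864
3. ⊥bis P0·P2 via (16.88,31.265): [(0, 35.5041) (51, 34.2337) (51, 86) (0, 86)]  |A|=2607.6864
4. canonical 4-gon: [(0, 35.5041) (51, 34.2337) (51, 86) (0, 86)]
5. shoelace: 2607.6864

Area of P0's cell: 2607.6864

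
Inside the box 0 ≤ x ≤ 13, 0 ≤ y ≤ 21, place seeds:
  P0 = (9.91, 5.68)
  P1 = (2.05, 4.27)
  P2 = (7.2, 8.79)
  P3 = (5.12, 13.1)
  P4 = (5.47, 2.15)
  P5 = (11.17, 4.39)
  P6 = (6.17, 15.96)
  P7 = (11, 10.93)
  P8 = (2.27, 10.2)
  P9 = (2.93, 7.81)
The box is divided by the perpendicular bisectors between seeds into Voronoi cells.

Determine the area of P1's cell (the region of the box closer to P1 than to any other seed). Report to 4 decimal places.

1. box [0,13]×[0,21]: [(0, 0) (13, 0) (13, 21) (0, 21)]
2. ⊥bis P1·P0 via (5.98,4.975): [(0, 0) (6.8725, 0) (3.1053, 21) (0, 21)]  |A|=104.7664
3. ⊥bis P1·P2 via (4.625,6.53): [(0, 11.7996) (0, 0) (6.8725, 0) (5.9775, 4.989)]  |A|=52.4095
4. ⊥bis P1·P3 via (3.585,8.685): [(2.3597, 9.111) (0, 9.9314) (0, 0) (6.8725, 0) (5.9775, 4.989)]  |A|=50.2052
5. ⊥bis P1·P4 via (3.76,3.21): [(5.3242, 5.7334) (2.3597, 9.111) (0, 9.9314) (0, 0) (1.7702, 0)]  |A|=34.282
6. ⊥bis P1·P5 via (6.61,4.33): [(5.3242, 5.7334) (2.3597, 9.111) (0, 9.9314) (0, 0) (1.7702, 0)]  |A|=34.282
7. ⊥bis P1·P6 via (4.11,10.115): [(5.3242, 5.7334) (2.3597, 9.111) (0, 9.9314) (0, 0) (1.7702, 0)]  |A|=34.282
8. ⊥bis P1·P7 via (6.525,7.6): [(5.3242, 5.7334) (2.3597, 9.111) (0, 9.9314) (0, 0) (1.7702, 0)]  |A|=34.282
9. ⊥bis P1·P8 via (2.16,7.235): [(5.3242, 5.7334) (4.0684, 7.1642) (0, 7.3151) (0, 0) (1.7702, 0)]  |A|=27.3639
10. ⊥bis P1·P9 via (2.49,6.04): [(5.1105, 5.3886) (0, 6.659) (0, 0) (1.7702, 0)]  |A|=21.7846
11. canonical 4-gon: [(5.1105, 5.3886) (0, 6.659) (0, 0) (1.7702, 0)]
12. shoelace: 21.7846

Area of P1's cell: 21.7846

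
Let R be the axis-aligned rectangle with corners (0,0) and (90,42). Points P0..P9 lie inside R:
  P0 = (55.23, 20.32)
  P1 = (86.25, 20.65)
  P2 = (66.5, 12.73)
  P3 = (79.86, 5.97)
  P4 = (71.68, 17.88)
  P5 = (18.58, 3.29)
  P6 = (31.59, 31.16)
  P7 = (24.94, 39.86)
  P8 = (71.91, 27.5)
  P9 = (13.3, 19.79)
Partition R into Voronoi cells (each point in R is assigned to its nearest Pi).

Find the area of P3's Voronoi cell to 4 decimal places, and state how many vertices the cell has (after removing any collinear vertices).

1. box [0,90]×[0,42]: [(0, 0) (90, 0) (90, 42) (0, 42)]
2. ⊥bis P3·P0 via (67.545,13.145): [(59.8864, 0) (90, 0) (90, 42) (84.3566, 42)]  |A|=750.8969
3. ⊥bis P3·P1 via (83.055,13.31): [(70.7594, 18.6621) (59.8864, 0) (90, 0) (90, 10.2869)]  |A|=379.9549
4. ⊥bis P3·P2 via (73.18,9.35): [(76.6044, 16.1178) (68.449, 0) (90, 0) (90, 10.2869)]  |A|=242.5773
5. ⊥bis P3·P4 via (75.77,11.925): [(79.8303, 14.7137) (73.7974, 10.5702) (68.449, 0) (90, 0) (90, 10.2869)]  |A|=231.6586
6. ⊥bis P3·P5 via (49.22,4.63): [(79.8303, 14.7137) (73.7974, 10.5702) (68.449, 0) (90, 0) (90, 10.2869)]  |A|=231.6586
7. ⊥bis P3·P6 via (55.725,18.565): [(79.8303, 14.7137) (73.7974, 10.5702) (68.449, 0) (90, 0) (90, 10.2869)]  |A|=231.6586
8. ⊥bis P3·P7 via (52.4,22.915): [(79.8303, 14.7137) (73.7974, 10.5702) (68.449, 0) (90, 0) (90, 10.2869)]  |A|=231.6586
9. ⊥bis P3·P8 via (75.885,16.735): [(79.8303, 14.7137) (73.7974, 10.5702) (68.449, 0) (90, 0) (90, 10.2869)]  |A|=231.6586
10. ⊥bis P3·P9 via (46.58,12.88): [(79.8303, 14.7137) (73.7974, 10.5702) (68.449, 0) (90, 0) (90, 10.2869)]  |A|=231.6586
11. canonical 5-gon: [(79.8303, 14.7137) (73.7974, 10.5702) (68.449, 0) (90, 0) (90, 10.2869)]
12. shoelace: 231.6586

Area of P3's cell: 231.6586 (5 vertices)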